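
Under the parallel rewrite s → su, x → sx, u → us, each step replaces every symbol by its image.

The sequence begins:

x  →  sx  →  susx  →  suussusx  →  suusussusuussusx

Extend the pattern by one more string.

Rewriting the 16 symbols of suusussusuussusx one by one yields su us us su us su su us su us us su su us su sx; concatenated:

suusussuussusuussuusussusuussusx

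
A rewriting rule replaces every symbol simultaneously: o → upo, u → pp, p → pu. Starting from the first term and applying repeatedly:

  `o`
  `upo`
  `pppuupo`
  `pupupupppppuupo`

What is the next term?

pupppupppupppupupupupupppppuupo

φ(pupupupppppuupo) expands symbol-by-symbol to pu pp pu pp pu pp pu pu pu pu pu pp pp pu upo; joining the 15 pieces gives the next term.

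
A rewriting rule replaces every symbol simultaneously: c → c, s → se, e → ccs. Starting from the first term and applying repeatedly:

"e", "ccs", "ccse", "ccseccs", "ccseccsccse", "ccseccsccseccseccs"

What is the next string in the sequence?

Applying the rule to each of the 18 symbols of ccseccsccseccseccs gives the pieces c c se ccs c c se c c se ccs c c se ccs c c se, which concatenate to the answer.

ccseccsccseccseccsccseccsccse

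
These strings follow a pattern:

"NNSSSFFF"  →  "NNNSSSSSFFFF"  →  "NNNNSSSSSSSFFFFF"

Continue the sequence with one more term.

NNNNNSSSSSSSSSFFFFFF

Term n consists of n N's, followed by 2n-1 S's, followed by n+1 F's, where the shown terms are n = 2, 3, 4.
Setting n = 5 gives 5, 9, 6 characters in each block.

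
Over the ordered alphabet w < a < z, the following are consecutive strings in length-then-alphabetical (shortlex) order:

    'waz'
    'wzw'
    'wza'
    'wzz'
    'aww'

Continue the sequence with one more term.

The successor of aww increments the rightmost position that isn't already z and resets every position after it to w.

awa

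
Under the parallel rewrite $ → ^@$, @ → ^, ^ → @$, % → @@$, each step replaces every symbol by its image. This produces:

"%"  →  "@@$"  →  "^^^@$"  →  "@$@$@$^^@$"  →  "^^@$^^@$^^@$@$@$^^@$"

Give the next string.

@$@$^^@$@$@$^^@$@$@$^^@$^^@$^^@$@$@$^^@$

Applying the rule to each of the 20 symbols of ^^@$^^@$^^@$@$@$^^@$ gives the pieces @$ @$ ^ ^@$ @$ @$ ^ ^@$ @$ @$ ^ ^@$ ^ ^@$ ^ ^@$ @$ @$ ^ ^@$, which concatenate to the answer.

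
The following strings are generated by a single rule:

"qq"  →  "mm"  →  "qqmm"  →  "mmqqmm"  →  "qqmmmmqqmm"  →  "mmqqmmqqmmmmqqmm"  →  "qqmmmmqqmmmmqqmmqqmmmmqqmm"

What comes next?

Each term (from the third on) is the two preceding terms concatenated in order: term 3 = qq·mm = qqmm.
Continuing: mmqqmmqqmmmmqqmm · qqmmmmqqmmmmqqmmqqmmmmqqmm gives term 8.

mmqqmmqqmmmmqqmmqqmmmmqqmmmmqqmmqqmmmmqqmm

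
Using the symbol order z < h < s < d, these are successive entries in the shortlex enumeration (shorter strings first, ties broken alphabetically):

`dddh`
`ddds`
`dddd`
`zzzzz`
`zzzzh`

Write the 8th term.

Continuing the enumeration 3 steps past zzzzh: zzzzh → zzzzs → zzzzd → (answer).

zzzhz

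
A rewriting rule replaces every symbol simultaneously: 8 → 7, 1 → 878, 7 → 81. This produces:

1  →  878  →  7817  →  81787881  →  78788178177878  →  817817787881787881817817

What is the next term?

78788178788181781778788178177878787881787881

Applying the rule to each of the 24 symbols of 817817787881787881817817 gives the pieces 7 878 81 7 878 81 81 7 81 7 7 878 81 7 81 7 7 878 7 878 81 7 878 81, which concatenate to the answer.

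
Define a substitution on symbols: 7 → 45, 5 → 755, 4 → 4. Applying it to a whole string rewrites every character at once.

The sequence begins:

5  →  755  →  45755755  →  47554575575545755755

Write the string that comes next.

Applying the rule to each of the 20 symbols of 47554575575545755755 gives the pieces 4 45 755 755 4 755 45 755 755 45 755 755 4 755 45 755 755 45 755 755, which concatenate to the answer.

4457557554755457557554575575547554575575545755755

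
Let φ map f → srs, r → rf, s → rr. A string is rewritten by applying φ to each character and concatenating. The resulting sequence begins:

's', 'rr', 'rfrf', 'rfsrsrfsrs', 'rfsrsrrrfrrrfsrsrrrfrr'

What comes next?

φ(rfsrsrrrfrrrfsrsrrrfrr) expands symbol-by-symbol to rf srs rr rf rr rf rf rf srs rf rf rf srs rr rf rr rf rf rf srs rf rf; joining the 22 pieces gives the next term.

rfsrsrrrfrrrfrfrfsrsrfrfrfsrsrrrfrrrfrfrfsrsrfrf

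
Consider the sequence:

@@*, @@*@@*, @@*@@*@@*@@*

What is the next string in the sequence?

Every step duplicates the string.
So the next term is two copies of @@*@@*@@*@@*.

@@*@@*@@*@@*@@*@@*@@*@@*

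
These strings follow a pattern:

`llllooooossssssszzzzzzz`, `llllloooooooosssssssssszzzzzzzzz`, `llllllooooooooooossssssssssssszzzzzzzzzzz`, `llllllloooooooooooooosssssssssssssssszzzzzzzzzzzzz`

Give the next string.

llllllllooooooooooooooooossssssssssssssssssszzzzzzzzzzzzzzz

Reading off run lengths: l runs 4, 5, 6, 7; o runs 5, 8, 11, 14; s runs 7, 10, 13, 16; z runs 7, 9, 11, 13 — each is linear in n, where the shown terms are n = 2, 3, 4, 5.
For the next term, n = 6, so the run lengths are 8, 17, 19, 15.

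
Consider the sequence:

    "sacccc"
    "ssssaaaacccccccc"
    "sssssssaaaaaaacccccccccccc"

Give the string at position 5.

The n-th term is 3n-2 s's then 3n-2 a's then 4n c's (n = 1, 2, …).
Setting n = 5 gives 13, 13, 20 characters in each block.

sssssssssssssaaaaaaaaaaaaacccccccccccccccccccc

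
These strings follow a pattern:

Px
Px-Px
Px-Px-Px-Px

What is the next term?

s(k+1) = s(k)·-·s(k) — each term doubles the last with '-' between the halves.
One more doubling of Px-Px-Px-Px gives the answer.

Px-Px-Px-Px-Px-Px-Px-Px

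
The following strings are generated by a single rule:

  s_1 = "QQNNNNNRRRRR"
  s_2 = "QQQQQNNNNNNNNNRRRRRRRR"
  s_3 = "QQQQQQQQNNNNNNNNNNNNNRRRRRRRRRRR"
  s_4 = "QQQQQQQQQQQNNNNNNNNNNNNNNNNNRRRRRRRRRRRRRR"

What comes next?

QQQQQQQQQQQQQQNNNNNNNNNNNNNNNNNNNNNRRRRRRRRRRRRRRRRR

The n-th term is 3n-1 Q's then 4n+1 N's then 3n+2 R's (n = 1, 2, …).
At n = 5 the blocks have lengths 14, 21, 17.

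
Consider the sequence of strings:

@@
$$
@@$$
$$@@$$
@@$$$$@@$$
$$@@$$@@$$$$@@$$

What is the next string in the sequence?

@@$$$$@@$$$$@@$$@@$$$$@@$$

This is a Fibonacci-style word recurrence s(k) = s(k−2)·s(k−1): e.g. @@·$$ = @@$$.
So term 7 is @@$$$$@@$$·$$@@$$@@$$$$@@$$.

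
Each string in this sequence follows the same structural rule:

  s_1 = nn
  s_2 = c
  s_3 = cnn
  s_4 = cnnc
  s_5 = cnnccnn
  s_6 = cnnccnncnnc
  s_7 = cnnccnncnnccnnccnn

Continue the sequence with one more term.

cnnccnncnnccnnccnncnnccnncnnc

From term 3 onward, concatenate the last term with the second-to-last: c·nn = cnn, cnn·c = cnnc, …
Continuing: cnnccnncnnccnnccnn · cnnccnncnnc gives term 8.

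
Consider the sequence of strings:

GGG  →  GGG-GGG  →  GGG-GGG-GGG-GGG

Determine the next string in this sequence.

GGG-GGG-GGG-GGG-GGG-GGG-GGG-GGG

Every step duplicates the string with '-' between the halves.
So the next term is two copies of GGG-GGG-GGG-GGG with '-' between the halves.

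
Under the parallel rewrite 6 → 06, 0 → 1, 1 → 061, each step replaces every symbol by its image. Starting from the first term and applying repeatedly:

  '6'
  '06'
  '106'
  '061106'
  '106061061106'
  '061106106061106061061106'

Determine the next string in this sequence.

φ(061106106061106061061106) expands symbol-by-symbol to 1 06 061 061 1 06 061 1 06 1 06 061 061 1 06 1 06 061 1 06 061 061 1 06; joining the 24 pieces gives the next term.

106061061106061106106061061106106061106061061106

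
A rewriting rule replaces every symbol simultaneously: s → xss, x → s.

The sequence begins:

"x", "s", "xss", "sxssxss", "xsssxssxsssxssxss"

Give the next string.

sxssxssxsssxssxsssxssxssxsssxssxsssxssxss

Applying the rule to each of the 17 symbols of xsssxssxsssxssxss gives the pieces s xss xss xss s xss xss s xss xss xss s xss xss s xss xss, which concatenate to the answer.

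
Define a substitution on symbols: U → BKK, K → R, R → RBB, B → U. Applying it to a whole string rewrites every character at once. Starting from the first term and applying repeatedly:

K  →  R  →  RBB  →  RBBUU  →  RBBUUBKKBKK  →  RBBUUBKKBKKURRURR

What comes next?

RBBUUBKKBKKURRURRBKKRBBRBBBKKRBBRBB

Applying the rule to each of the 17 symbols of RBBUUBKKBKKURRURR gives the pieces RBB U U BKK BKK U R R U R R BKK RBB RBB BKK RBB RBB, which concatenate to the answer.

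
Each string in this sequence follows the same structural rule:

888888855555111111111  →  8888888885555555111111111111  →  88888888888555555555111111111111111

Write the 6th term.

88888888888888888555555555555555111111111111111111111111

The n-th term is 2n+3 8's then 2n+1 5's then 3n+3 1's, where the shown terms are n = 2, 3, 4.
At n = 7 the blocks have lengths 17, 15, 24.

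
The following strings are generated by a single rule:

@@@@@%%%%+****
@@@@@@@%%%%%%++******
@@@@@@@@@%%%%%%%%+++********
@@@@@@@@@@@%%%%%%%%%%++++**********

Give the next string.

@@@@@@@@@@@@@%%%%%%%%%%%%+++++************

The n-th term is 2n+1 @'s then 2n %'s then n-1 +'s then 2n *'s, where the shown terms are n = 2, 3, 4, 5.
Setting n = 6 gives 13, 12, 5, 12 characters in each block.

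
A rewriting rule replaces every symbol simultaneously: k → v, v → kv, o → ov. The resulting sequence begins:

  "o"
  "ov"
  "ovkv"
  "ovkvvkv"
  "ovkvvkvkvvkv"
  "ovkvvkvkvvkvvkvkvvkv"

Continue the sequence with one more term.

Rewriting the 20 symbols of ovkvvkvkvvkvvkvkvvkv one by one yields ov kv v kv kv v kv v kv kv v kv kv v kv v kv kv v kv; concatenated:

ovkvvkvkvvkvvkvkvvkvkvvkvvkvkvvkv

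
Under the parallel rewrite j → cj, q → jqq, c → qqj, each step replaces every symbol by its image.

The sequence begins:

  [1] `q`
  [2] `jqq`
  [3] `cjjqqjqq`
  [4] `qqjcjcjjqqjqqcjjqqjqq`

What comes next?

φ(qqjcjcjjqqjqqcjjqqjqq) expands symbol-by-symbol to jqq jqq cj qqj cj qqj cj cj jqq jqq cj jqq jqq qqj cj cj jqq jqq cj jqq jqq; joining the 21 pieces gives the next term.

jqqjqqcjqqjcjqqjcjcjjqqjqqcjjqqjqqqqjcjcjjqqjqqcjjqqjqq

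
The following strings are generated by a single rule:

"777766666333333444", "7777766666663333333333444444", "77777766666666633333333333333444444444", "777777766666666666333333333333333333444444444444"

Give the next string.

7777777766666666666663333333333333333333333444444444444444

Each string has the form 7^{n+3} 6^{2n+3} 3^{4n+2} 4^{3n} (n = 1, 2, …).
At n = 5 the blocks have lengths 8, 13, 22, 15.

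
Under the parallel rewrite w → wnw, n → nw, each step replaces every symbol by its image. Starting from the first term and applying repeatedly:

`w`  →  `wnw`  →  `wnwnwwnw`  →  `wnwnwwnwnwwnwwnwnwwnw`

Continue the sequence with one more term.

wnwnwwnwnwwnwwnwnwwnwnwwnwwnwnwwnwwnwnwwnwnwwnwwnwnwwnw

Replace each of the 21 characters of wnwnwwnwnwwnwwnwnwwnw in place — wnw nw wnw nw wnw wnw nw wnw nw wnw wnw nw wnw wnw nw wnw nw wnw wnw nw wnw — and concatenate.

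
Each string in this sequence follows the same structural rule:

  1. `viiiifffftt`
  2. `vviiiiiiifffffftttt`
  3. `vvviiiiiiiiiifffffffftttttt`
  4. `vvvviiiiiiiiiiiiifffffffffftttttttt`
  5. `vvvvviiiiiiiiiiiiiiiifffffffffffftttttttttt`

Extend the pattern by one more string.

Reading off run lengths: v runs 1, 2, 3, 4, 5; i runs 4, 7, 10, 13, 16; f runs 4, 6, 8, 10, 12; t runs 2, 4, 6, 8, 10 — each is linear in n (n = 1, 2, …).
For the next term, n = 6, so the run lengths are 6, 19, 14, 12.

vvvvvviiiiiiiiiiiiiiiiiiifffffffffffffftttttttttttt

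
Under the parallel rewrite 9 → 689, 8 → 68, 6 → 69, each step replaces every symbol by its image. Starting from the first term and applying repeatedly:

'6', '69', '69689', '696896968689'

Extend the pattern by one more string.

6968969686896968969686968689

Expanding 696896968689: 6→69, 9→689, 6→69, 8→68, 9→689, 6→69, 9→689, 6→69, 8→68, 6→69, 8→68, 9→689. Concatenated: 69 689 69 68 689 69 689 69 68 69 68 689.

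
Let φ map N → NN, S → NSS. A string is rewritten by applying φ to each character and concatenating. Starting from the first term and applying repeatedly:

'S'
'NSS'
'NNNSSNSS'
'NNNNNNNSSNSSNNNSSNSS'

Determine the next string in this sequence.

Replace each of the 20 characters of NNNNNNNSSNSSNNNSSNSS in place — NN NN NN NN NN NN NN NSS NSS NN NSS NSS NN NN NN NSS NSS NN NSS NSS — and concatenate.

NNNNNNNNNNNNNNNSSNSSNNNSSNSSNNNNNNNSSNSSNNNSSNSS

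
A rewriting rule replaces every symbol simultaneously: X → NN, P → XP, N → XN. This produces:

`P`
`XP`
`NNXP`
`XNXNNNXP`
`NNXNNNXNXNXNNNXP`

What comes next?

XNXNNNXNXNXNNNXNNNXNNNXNXNXNNNXP

Applying the rule to each of the 16 symbols of NNXNNNXNXNXNNNXP gives the pieces XN XN NN XN XN XN NN XN NN XN NN XN XN XN NN XP, which concatenate to the answer.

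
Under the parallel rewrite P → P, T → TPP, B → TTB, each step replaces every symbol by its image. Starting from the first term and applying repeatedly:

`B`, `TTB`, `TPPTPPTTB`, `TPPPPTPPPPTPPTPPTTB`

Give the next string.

TPPPPPPTPPPPPPTPPPPTPPPPTPPTPPTTB

Replace each of the 19 characters of TPPPPTPPPPTPPTPPTTB in place — TPP P P P P TPP P P P P TPP P P TPP P P TPP TPP TTB — and concatenate.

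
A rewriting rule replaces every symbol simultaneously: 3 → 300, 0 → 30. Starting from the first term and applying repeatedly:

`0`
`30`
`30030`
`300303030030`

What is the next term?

Apply φ to 300303030030 symbol by symbol: 3→300, 0→30, 0→30, 3→300, 0→30, 3→300, 0→30, 3→300, 0→30, 0→30, 3→300, 0→30; joined: 300 30 30 300 30 300 30 300 30 30 300 30.

30030303003030030300303030030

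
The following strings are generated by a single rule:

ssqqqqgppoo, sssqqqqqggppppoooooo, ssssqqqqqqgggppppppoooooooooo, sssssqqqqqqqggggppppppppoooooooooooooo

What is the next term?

ssssssqqqqqqqqgggggppppppppppoooooooooooooooooo

Each string has the form s^{n+1} q^{n+3} g^{n} p^{2n} o^{4n-2} (n = 1, 2, …).
Setting n = 5 gives 6, 8, 5, 10, 18 characters in each block.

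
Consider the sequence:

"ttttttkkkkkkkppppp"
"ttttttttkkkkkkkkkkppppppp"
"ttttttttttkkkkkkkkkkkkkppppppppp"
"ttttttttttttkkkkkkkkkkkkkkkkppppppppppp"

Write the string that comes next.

ttttttttttttttkkkkkkkkkkkkkkkkkkkppppppppppppp

Each string has the form t^{2n+2} k^{3n+1} p^{2n+1}, where the shown terms are n = 2, 3, 4, 5.
At n = 6 the blocks have lengths 14, 19, 13.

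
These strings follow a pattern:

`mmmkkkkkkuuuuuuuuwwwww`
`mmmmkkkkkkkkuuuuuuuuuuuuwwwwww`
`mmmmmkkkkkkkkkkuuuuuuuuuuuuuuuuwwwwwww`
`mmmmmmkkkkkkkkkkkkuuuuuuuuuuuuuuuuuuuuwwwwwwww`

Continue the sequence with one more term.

mmmmmmmkkkkkkkkkkkkkkuuuuuuuuuuuuuuuuuuuuuuuuwwwwwwwww

Term n consists of n+1 m's, followed by 2n+2 k's, followed by 4n u's, followed by n+3 w's, where the shown terms are n = 2, 3, 4, 5.
Setting n = 6 gives 7, 14, 24, 9 characters in each block.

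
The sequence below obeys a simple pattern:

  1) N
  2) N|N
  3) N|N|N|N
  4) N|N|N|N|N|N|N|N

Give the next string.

Each string is two copies of the previous one joined by '|'.
One more doubling of N|N|N|N|N|N|N|N gives the answer.

N|N|N|N|N|N|N|N|N|N|N|N|N|N|N|N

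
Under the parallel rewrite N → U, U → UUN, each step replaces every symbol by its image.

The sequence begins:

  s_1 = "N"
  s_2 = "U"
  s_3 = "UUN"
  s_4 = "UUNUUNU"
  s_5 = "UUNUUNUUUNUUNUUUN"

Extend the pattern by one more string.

UUNUUNUUUNUUNUUUNUUNUUNUUUNUUNUUUNUUNUUNU

Applying the rule to each of the 17 symbols of UUNUUNUUUNUUNUUUN gives the pieces UUN UUN U UUN UUN U UUN UUN UUN U UUN UUN U UUN UUN UUN U, which concatenate to the answer.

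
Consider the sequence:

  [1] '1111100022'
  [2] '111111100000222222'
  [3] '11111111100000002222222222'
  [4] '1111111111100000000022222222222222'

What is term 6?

11111111111111100000000000002222222222222222222222

The n-th term is 2n+3 1's then 2n+1 0's then 4n-2 2's (n = 1, 2, …).
At n = 6 the blocks have lengths 15, 13, 22.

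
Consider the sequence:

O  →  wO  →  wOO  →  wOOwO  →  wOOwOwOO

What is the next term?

This is a Fibonacci-style word recurrence s(k) = s(k−1)·s(k−2): e.g. wO·O = wOO.
So term 6 is wOOwOwOO·wOOwO.

wOOwOwOOwOOwO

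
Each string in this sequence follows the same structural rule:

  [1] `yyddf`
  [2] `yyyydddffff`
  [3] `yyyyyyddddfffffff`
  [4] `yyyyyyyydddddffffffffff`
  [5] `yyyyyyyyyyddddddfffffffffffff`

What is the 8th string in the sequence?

yyyyyyyyyyyyyyyydddddddddffffffffffffffffffffff

The n-th term is 2n y's then n+1 d's then 3n-2 f's (n = 1, 2, …).
For term 8, n = 8, so the run lengths are 16, 9, 22.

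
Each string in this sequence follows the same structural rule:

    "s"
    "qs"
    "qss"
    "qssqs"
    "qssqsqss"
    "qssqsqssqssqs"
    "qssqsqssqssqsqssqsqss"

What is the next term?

From term 3 onward, concatenate the last term with the second-to-last: qs·s = qss, qss·qs = qssqs, …
Continuing: qssqsqssqssqsqssqsqss · qssqsqssqssqs gives term 8.

qssqsqssqssqsqssqsqssqssqsqssqssqs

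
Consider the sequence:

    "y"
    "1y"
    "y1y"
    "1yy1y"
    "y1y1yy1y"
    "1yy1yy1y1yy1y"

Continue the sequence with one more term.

y1y1yy1y1yy1yy1y1yy1y

Each term (from the third on) is the two preceding terms concatenated in order: term 3 = y·1y = y1y.
The next term joins y1y1yy1y and 1yy1yy1y1yy1y.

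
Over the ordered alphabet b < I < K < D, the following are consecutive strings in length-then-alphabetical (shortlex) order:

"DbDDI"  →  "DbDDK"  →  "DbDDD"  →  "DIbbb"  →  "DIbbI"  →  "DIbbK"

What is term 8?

DIbIb

Stepping forward 2 times from DIbbK: DIbbK → DIbbD, then the target.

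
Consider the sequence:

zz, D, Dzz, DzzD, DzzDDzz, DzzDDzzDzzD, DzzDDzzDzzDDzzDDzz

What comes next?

From term 3 onward, concatenate the last term with the second-to-last: D·zz = Dzz, Dzz·D = DzzD, …
The next term joins DzzDDzzDzzDDzzDDzz and DzzDDzzDzzD.

DzzDDzzDzzDDzzDDzzDzzDDzzDzzD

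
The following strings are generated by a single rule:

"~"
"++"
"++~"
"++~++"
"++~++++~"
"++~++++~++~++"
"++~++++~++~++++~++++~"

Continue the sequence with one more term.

From term 3 onward, concatenate the last term with the second-to-last: ++·~ = ++~, ++~·++ = ++~++, …
Continuing: ++~++++~++~++++~++++~ · ++~++++~++~++ gives term 8.

++~++++~++~++++~++++~++~++++~++~++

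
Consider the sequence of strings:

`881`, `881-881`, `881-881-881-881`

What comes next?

Each string is two copies of the previous one joined by '-'.
Doubling 881-881-881-881 with '-' between the halves:

881-881-881-881-881-881-881-881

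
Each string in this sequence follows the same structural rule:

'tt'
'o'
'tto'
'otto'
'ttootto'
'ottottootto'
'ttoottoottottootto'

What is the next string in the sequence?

ottottoottottoottoottottootto

This is a Fibonacci-style word recurrence s(k) = s(k−2)·s(k−1): e.g. tt·o = tto.
The next term joins ottottootto and ttoottoottottootto.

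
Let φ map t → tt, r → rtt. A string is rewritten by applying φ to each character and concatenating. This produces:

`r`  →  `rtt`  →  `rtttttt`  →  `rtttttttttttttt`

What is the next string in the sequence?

Rewriting the 15 symbols of rtttttttttttttt one by one yields rtt tt tt tt tt tt tt tt tt tt tt tt tt tt tt; concatenated:

rtttttttttttttttttttttttttttttt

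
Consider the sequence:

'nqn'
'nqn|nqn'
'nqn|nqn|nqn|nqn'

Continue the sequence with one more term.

Each string is two copies of the previous one joined by '|'.
One more doubling of nqn|nqn|nqn|nqn gives the answer.

nqn|nqn|nqn|nqn|nqn|nqn|nqn|nqn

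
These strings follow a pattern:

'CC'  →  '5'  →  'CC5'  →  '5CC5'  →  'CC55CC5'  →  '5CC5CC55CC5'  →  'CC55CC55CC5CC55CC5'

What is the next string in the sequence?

5CC5CC55CC5CC55CC55CC5CC55CC5

Each term (from the third on) is the two preceding terms concatenated in order: term 3 = CC·5 = CC5.
The next term joins 5CC5CC55CC5 and CC55CC55CC5CC55CC5.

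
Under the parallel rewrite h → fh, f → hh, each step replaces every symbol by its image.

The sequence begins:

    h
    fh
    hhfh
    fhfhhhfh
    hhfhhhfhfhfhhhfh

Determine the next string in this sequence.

Replace each of the 16 characters of hhfhhhfhfhfhhhfh in place — fh fh hh fh fh fh hh fh hh fh hh fh fh fh hh fh — and concatenate.

fhfhhhfhfhfhhhfhhhfhhhfhfhfhhhfh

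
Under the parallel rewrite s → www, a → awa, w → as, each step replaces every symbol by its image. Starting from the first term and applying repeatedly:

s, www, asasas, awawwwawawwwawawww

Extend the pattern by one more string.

Rewriting the 18 symbols of awawwwawawwwawawww one by one yields awa as awa as as as awa as awa as as as awa as awa as as as; concatenated:

awaasawaasasasawaasawaasasasawaasawaasasas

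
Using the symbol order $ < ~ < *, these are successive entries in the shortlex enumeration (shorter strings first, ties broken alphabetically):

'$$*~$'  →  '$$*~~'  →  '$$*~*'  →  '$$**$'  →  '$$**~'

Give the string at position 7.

$~$$$

Advancing 2 positions from $$**~ through $$**~ → $$*** reaches term 7.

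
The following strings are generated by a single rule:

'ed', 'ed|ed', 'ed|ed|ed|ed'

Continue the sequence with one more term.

ed|ed|ed|ed|ed|ed|ed|ed

Every step duplicates the string with '|' between the halves.
One more doubling of ed|ed|ed|ed gives the answer.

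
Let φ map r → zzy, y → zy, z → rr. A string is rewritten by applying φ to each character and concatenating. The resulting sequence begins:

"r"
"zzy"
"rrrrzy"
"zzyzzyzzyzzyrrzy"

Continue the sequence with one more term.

rrrrzyrrrrzyrrrrzyrrrrzyzzyzzyrrzy

Replace each of the 16 characters of zzyzzyzzyzzyrrzy in place — rr rr zy rr rr zy rr rr zy rr rr zy zzy zzy rr zy — and concatenate.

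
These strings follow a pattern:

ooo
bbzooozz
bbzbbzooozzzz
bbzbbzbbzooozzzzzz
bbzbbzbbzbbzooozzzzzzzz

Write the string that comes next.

s(k+1) = bbz·s(k)·zz, so each term gains bbz as a prefix and zz as a suffix.
So the next term is bbz·bbzbbzbbzbbzooozzzzzzzz·zz.

bbzbbzbbzbbzbbzooozzzzzzzzzz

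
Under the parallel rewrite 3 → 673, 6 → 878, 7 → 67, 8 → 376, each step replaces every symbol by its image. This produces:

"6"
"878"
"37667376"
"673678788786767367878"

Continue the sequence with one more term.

Rewriting the 21 symbols of 673678788786767367878 one by one yields 878 67 673 878 67 376 67 376 376 67 376 878 67 878 67 673 878 67 376 67 376; concatenated:

8786767387867376673763766737687867878676738786737667376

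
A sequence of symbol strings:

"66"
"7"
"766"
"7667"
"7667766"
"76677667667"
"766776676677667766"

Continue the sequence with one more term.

From term 3 onward, concatenate the last term with the second-to-last: 7·66 = 766, 766·7 = 7667, …
Continuing: 766776676677667766 · 76677667667 gives term 8.

76677667667766776676677667667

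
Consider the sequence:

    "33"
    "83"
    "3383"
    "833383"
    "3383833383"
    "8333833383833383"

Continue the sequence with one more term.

33838333838333833383833383

From term 3 onward, concatenate the second-to-last term with the last: 33·83 = 3383, 83·3383 = 833383, …
Continuing: 3383833383 · 8333833383833383 gives term 7.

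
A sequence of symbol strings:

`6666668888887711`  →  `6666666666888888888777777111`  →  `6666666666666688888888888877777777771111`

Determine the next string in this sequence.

Term n consists of 4n+2 6's, followed by 3n+3 8's, followed by 4n-2 7's, followed by n+1 1's (n = 1, 2, …).
At n = 4 the blocks have lengths 18, 15, 14, 5.

6666666666666666668888888888888887777777777777711111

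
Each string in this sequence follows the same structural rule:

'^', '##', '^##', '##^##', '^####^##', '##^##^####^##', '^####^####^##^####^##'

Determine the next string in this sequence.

##^##^####^##^####^####^##^####^##

From term 3 onward, concatenate the second-to-last term with the last: ^·## = ^##, ##·^## = ##^##, …
The next term joins ##^##^####^## and ^####^####^##^####^##.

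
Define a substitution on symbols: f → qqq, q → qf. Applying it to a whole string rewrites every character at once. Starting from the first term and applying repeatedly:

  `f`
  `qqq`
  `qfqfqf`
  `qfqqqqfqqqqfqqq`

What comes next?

qfqqqqfqfqfqfqqqqfqfqfqfqqqqfqfqf

Applying the rule to each of the 15 symbols of qfqqqqfqqqqfqqq gives the pieces qf qqq qf qf qf qf qqq qf qf qf qf qqq qf qf qf, which concatenate to the answer.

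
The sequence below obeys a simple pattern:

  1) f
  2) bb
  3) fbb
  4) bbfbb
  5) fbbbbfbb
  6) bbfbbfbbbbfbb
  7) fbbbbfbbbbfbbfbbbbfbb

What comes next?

bbfbbfbbbbfbbfbbbbfbbbbfbbfbbbbfbb

Each term (from the third on) is the two preceding terms concatenated in order: term 3 = f·bb = fbb.
The next term joins bbfbbfbbbbfbb and fbbbbfbbbbfbbfbbbbfbb.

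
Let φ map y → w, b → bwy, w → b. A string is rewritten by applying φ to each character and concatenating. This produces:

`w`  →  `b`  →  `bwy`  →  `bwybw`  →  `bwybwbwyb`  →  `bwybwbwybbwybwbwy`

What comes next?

bwybwbwybbwybwbwybwybwbwybbwybw

Replace each of the 17 characters of bwybwbwybbwybwbwy in place — bwy b w bwy b bwy b w bwy bwy b w bwy b bwy b w — and concatenate.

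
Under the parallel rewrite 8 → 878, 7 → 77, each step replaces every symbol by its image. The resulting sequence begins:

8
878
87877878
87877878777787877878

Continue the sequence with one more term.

878778787777878778787777777787877878777787877878

Replace each of the 20 characters of 87877878777787877878 in place — 878 77 878 77 77 878 77 878 77 77 77 77 878 77 878 77 77 878 77 878 — and concatenate.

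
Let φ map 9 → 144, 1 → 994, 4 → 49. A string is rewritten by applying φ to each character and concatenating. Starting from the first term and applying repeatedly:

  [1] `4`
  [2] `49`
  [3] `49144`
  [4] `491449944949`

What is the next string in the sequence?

Expanding 491449944949: 4→49, 9→144, 1→994, 4→49, 4→49, 9→144, 9→144, 4→49, 4→49, 9→144, 4→49, 9→144. Concatenated: 49 144 994 49 49 144 144 49 49 144 49 144.

491449944949144144494914449144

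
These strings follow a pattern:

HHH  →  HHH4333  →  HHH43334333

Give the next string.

The strings grow by a fixed suffix 4333 each time.
Applying this once more to HHH43334333:

HHH433343334333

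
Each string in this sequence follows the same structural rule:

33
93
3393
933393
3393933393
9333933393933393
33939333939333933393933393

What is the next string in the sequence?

Each term (from the third on) is the two preceding terms concatenated in order: term 3 = 33·93 = 3393.
Continuing: 9333933393933393 · 33939333939333933393933393 gives term 8.

933393339393339333939333939333933393933393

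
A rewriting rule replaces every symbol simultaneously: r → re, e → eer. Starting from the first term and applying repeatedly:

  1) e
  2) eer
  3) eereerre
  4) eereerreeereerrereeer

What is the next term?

eereerreeereerrereeereereerreeereerrereeerreeereereerre

Applying the rule to each of the 21 symbols of eereerreeereerrereeer gives the pieces eer eer re eer eer re re eer eer eer re eer eer re re eer re eer eer eer re, which concatenate to the answer.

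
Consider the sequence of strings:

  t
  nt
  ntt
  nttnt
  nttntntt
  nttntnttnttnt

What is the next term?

Each term (from the third on) is the previous term followed by the one before it: term 3 = nt·t = ntt.
Continuing: nttntnttnttnt · nttntntt gives term 7.

nttntnttnttntnttntntt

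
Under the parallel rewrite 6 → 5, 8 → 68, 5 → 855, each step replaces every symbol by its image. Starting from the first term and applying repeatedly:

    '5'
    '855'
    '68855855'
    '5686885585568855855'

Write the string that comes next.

85556856868855855688558555686885585568855855

φ(5686885585568855855) expands symbol-by-symbol to 855 5 68 5 68 68 855 855 68 855 855 5 68 68 855 855 68 855 855; joining the 19 pieces gives the next term.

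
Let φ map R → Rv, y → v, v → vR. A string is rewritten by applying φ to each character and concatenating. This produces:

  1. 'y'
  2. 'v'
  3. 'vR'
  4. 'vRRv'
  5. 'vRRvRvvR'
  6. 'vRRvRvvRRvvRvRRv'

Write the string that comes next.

φ(vRRvRvvRRvvRvRRv) expands symbol-by-symbol to vR Rv Rv vR Rv vR vR Rv Rv vR vR Rv vR Rv Rv vR; joining the 16 pieces gives the next term.

vRRvRvvRRvvRvRRvRvvRvRRvvRRvRvvR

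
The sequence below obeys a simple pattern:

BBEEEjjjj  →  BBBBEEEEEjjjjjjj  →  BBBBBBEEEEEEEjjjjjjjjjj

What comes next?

BBBBBBBBEEEEEEEEEjjjjjjjjjjjjj

Each string has the form B^{2n} E^{2n+1} j^{3n+1} (n = 1, 2, …).
For the next term, n = 4, so the run lengths are 8, 9, 13.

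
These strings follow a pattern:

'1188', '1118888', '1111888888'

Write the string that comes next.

1111188888888

Term n consists of n+1 1's, followed by 2n 8's (n = 1, 2, …).
At n = 4 the blocks have lengths 5, 8.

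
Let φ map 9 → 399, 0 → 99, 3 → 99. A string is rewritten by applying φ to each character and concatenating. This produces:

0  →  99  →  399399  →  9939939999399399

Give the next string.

39939999399399993993993993999939939999399399

Applying the rule to each of the 16 symbols of 9939939999399399 gives the pieces 399 399 99 399 399 99 399 399 399 399 99 399 399 99 399 399, which concatenate to the answer.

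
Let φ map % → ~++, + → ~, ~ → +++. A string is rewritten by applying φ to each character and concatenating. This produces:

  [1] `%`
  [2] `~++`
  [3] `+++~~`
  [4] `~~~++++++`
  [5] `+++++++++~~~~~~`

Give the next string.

~~~~~~~~~++++++++++++++++++

φ(+++++++++~~~~~~) expands symbol-by-symbol to ~ ~ ~ ~ ~ ~ ~ ~ ~ +++ +++ +++ +++ +++ +++; joining the 15 pieces gives the next term.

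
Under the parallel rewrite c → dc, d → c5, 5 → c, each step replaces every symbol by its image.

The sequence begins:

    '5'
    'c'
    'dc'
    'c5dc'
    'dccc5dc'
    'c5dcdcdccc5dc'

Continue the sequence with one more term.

Replace each of the 13 characters of c5dcdcdccc5dc in place — dc c c5 dc c5 dc c5 dc dc dc c c5 dc — and concatenate.

dccc5dcc5dcc5dcdcdccc5dc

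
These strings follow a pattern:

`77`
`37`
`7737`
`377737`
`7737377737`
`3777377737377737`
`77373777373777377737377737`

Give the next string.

377737773737773777373777373777377737377737

From term 3 onward, concatenate the second-to-last term with the last: 77·37 = 7737, 37·7737 = 377737, …
So term 8 is 3777377737377737·77373777373777377737377737.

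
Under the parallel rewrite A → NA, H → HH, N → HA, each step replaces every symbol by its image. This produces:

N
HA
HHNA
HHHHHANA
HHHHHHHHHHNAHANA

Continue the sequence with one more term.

Replace each of the 16 characters of HHHHHHHHHHNAHANA in place — HH HH HH HH HH HH HH HH HH HH HA NA HH NA HA NA — and concatenate.

HHHHHHHHHHHHHHHHHHHHHANAHHNAHANA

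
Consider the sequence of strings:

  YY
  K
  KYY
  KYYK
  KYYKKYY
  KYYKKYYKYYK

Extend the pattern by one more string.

From term 3 onward, concatenate the last term with the second-to-last: K·YY = KYY, KYY·K = KYYK, …
So term 7 is KYYKKYYKYYK·KYYKKYY.

KYYKKYYKYYKKYYKKYY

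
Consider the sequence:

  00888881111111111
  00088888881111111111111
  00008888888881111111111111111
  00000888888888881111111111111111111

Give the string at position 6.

00000008888888888888881111111111111111111111111

Reading off run lengths: 0 runs 2, 3, 4, 5; 8 runs 5, 7, 9, 11; 1 runs 10, 13, 16, 19 — each is linear in n, where the shown terms are n = 3, 4, 5, 6.
Setting n = 8 gives 7, 15, 25 characters in each block.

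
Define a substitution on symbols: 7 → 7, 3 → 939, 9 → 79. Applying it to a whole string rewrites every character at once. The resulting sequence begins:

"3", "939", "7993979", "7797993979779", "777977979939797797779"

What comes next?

Rewriting the 21 symbols of 777977979939797797779 one by one yields 7 7 7 79 7 7 79 7 79 79 939 79 7 79 7 7 79 7 7 7 79; concatenated:

7777977797797993979779777977779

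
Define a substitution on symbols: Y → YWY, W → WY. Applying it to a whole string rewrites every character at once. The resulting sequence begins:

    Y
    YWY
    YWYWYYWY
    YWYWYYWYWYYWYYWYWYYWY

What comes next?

φ(YWYWYYWYWYYWYYWYWYYWY) expands symbol-by-symbol to YWY WY YWY WY YWY YWY WY YWY WY YWY YWY WY YWY YWY WY YWY WY YWY YWY WY YWY; joining the 21 pieces gives the next term.

YWYWYYWYWYYWYYWYWYYWYWYYWYYWYWYYWYYWYWYYWYWYYWYYWYWYYWY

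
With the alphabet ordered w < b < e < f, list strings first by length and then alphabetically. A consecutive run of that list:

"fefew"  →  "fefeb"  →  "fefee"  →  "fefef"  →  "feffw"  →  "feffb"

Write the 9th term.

ffwww

Stepping forward 3 times from feffb: feffb → feffe → fefff, then the target.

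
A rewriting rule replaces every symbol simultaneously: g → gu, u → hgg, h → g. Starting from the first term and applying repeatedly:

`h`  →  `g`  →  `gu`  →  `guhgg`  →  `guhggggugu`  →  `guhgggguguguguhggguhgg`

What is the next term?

guhgggguguguguhggguhggguhggguhgggguguguhggggugu

Applying the rule to each of the 22 symbols of guhgggguguguguhggguhgg gives the pieces gu hgg g gu gu gu gu hgg gu hgg gu hgg gu hgg g gu gu gu hgg g gu gu, which concatenate to the answer.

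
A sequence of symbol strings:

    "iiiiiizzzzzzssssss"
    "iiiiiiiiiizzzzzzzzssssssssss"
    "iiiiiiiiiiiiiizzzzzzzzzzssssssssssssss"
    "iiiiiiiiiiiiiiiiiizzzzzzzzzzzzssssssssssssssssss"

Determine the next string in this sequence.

Each string has the form i^{4n-2} z^{2n+2} s^{4n-2}, where the shown terms are n = 2, 3, 4, 5.
Setting n = 6 gives 22, 14, 22 characters in each block.

iiiiiiiiiiiiiiiiiiiiiizzzzzzzzzzzzzzssssssssssssssssssssss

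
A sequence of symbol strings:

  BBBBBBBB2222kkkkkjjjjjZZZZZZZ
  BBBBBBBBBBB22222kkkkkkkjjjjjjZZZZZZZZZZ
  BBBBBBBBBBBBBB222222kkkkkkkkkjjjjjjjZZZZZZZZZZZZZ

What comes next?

Term n consists of 3n-1 B's, followed by n+1 2's, followed by 2n-1 k's, followed by n+2 j's, followed by 3n-2 Z's, where the shown terms are n = 3, 4, 5.
At n = 6 the blocks have lengths 17, 7, 11, 8, 16.

BBBBBBBBBBBBBBBBB2222222kkkkkkkkkkkjjjjjjjjZZZZZZZZZZZZZZZZ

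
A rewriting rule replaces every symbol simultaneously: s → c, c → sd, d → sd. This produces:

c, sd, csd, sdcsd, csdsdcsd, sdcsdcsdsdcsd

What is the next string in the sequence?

Applying the rule to each of the 13 symbols of sdcsdcsdsdcsd gives the pieces c sd sd c sd sd c sd c sd sd c sd, which concatenate to the answer.

csdsdcsdsdcsdcsdsdcsd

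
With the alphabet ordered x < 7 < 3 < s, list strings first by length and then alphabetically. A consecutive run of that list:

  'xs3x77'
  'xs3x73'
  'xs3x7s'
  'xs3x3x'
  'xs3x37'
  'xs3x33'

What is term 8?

xs3xsx

Stepping forward 2 times from xs3x33: xs3x33 → xs3x3s, then the target.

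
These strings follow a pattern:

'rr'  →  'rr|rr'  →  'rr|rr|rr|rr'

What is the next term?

Each string is two copies of the previous one joined by '|'.
Doubling rr|rr|rr|rr with '|' between the halves:

rr|rr|rr|rr|rr|rr|rr|rr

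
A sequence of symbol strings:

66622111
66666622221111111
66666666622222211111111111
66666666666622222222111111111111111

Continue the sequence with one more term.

Reading off run lengths: 6 runs 3, 6, 9, 12; 2 runs 2, 4, 6, 8; 1 runs 3, 7, 11, 15 — each is linear in n (n = 1, 2, …).
For the next term, n = 5, so the run lengths are 15, 10, 19.

66666666666666622222222221111111111111111111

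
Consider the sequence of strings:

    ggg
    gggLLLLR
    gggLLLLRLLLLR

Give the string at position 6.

The strings grow by a fixed suffix LLLLR each time.
From gggLLLLRLLLLR, 3 further steps: gggLLLLRLLLLR → gggLLLLRLLLLRLLLLR → gggLLLLRLLLLRLLLLRLLLLR → (answer).

gggLLLLRLLLLRLLLLRLLLLRLLLLR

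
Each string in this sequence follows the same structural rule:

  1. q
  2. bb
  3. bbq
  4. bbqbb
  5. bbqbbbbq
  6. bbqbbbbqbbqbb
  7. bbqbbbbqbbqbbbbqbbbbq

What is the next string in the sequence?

Each term (from the third on) is the previous term followed by the one before it: term 3 = bb·q = bbq.
Continuing: bbqbbbbqbbqbbbbqbbbbq · bbqbbbbqbbqbb gives term 8.

bbqbbbbqbbqbbbbqbbbbqbbqbbbbqbbqbb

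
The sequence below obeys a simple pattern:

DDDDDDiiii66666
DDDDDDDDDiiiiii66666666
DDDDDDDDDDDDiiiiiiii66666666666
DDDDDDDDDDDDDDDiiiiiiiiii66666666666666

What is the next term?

DDDDDDDDDDDDDDDDDDiiiiiiiiiiii66666666666666666

The n-th term is 3n+3 D's then 2n+2 i's then 3n+2 6's (n = 1, 2, …).
At n = 5 the blocks have lengths 18, 12, 17.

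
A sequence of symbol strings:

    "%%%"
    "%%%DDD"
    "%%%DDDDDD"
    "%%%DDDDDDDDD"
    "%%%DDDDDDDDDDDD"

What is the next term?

Each term is the previous one with DDD appended.
Applying this once more to %%%DDDDDDDDDDDD:

%%%DDDDDDDDDDDDDDD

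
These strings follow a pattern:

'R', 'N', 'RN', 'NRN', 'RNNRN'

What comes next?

From term 3 onward, concatenate the second-to-last term with the last: R·N = RN, N·RN = NRN, …
Continuing: NRN · RNNRN gives term 6.

NRNRNNRN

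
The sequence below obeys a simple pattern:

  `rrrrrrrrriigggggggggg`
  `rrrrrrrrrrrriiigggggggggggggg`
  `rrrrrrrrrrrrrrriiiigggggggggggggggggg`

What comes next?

rrrrrrrrrrrrrrrrrriiiiigggggggggggggggggggggg

Reading off run lengths: r runs 9, 12, 15; i runs 2, 3, 4; g runs 10, 14, 18 — each is linear in n, where the shown terms are n = 3, 4, 5.
Setting n = 6 gives 18, 5, 22 characters in each block.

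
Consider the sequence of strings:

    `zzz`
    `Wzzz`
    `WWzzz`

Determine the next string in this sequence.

Each term is the previous one with W prepended.
Applying this once more to WWzzz:

WWWzzz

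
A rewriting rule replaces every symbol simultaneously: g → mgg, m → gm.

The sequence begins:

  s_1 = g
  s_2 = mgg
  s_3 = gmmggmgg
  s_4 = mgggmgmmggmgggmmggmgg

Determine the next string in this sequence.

gmmggmggmgggmmgggmgmmggmgggmmggmggmgggmgmmggmgggmmggmgg

Replace each of the 21 characters of mgggmgmmggmgggmmggmgg in place — gm mgg mgg mgg gm mgg gm gm mgg mgg gm mgg mgg mgg gm gm mgg mgg gm mgg mgg — and concatenate.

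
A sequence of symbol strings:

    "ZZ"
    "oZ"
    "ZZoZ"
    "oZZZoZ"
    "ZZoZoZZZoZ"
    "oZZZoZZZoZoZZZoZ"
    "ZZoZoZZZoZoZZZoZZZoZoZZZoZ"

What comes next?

oZZZoZZZoZoZZZoZZZoZoZZZoZoZZZoZZZoZoZZZoZ

From term 3 onward, concatenate the second-to-last term with the last: ZZ·oZ = ZZoZ, oZ·ZZoZ = oZZZoZ, …
Continuing: oZZZoZZZoZoZZZoZ · ZZoZoZZZoZoZZZoZZZoZoZZZoZ gives term 8.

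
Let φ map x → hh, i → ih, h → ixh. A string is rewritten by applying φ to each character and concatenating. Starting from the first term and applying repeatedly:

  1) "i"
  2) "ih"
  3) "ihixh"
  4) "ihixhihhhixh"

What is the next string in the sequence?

ihixhihhhixhihixhixhixhihhhixh

Rewriting each symbol of ihixhihhhixh: i→ih, h→ixh, i→ih, x→hh, h→ixh, i→ih, h→ixh, h→ixh, h→ixh, i→ih, x→hh, h→ixh, which concatenates to ih ixh ih hh ixh ih ixh ixh ixh ih hh ixh.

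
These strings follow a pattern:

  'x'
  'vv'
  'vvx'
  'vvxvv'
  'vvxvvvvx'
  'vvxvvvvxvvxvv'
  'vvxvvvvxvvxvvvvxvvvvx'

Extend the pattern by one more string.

From term 3 onward, concatenate the last term with the second-to-last: vv·x = vvx, vvx·vv = vvxvv, …
The next term joins vvxvvvvxvvxvvvvxvvvvx and vvxvvvvxvvxvv.

vvxvvvvxvvxvvvvxvvvvxvvxvvvvxvvxvv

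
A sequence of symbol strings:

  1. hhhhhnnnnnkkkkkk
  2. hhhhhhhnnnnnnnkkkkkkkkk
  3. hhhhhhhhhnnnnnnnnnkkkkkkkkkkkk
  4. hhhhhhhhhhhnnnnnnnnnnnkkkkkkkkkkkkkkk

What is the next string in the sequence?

hhhhhhhhhhhhhnnnnnnnnnnnnnkkkkkkkkkkkkkkkkkk

Each string has the form h^{2n+1} n^{2n+1} k^{3n}, where the shown terms are n = 2, 3, 4, 5.
For the next term, n = 6, so the run lengths are 13, 13, 18.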